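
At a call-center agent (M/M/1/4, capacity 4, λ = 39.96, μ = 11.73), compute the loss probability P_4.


ρ = λ/μ = 39.96/11.73 = 3.4066
P_K = (1−ρ)ρ^K/(1−ρ^(K+1)) = (-2.4066·134.682097)/(1 − 458.814714)
= -324.132617/-457.814714 = 0.708000

Final: 0.708000


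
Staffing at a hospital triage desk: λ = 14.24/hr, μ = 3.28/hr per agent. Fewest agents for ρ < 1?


Stability requires cμ > λ ⇔ c > λ/μ.
λ/μ = 14.24/3.28 = 4.3415
Minimum integer c = ⌊4.3415⌋ + 1 = 5
Check: 5·3.28 = 16.40 > 14.24, while 4·3.28 = 13.12 ≤ 14.24

Final: 5 servers


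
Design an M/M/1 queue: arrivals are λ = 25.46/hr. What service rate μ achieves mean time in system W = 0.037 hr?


W = 1/(μ−λ) ⇒ μ − λ = 1/W = 1/0.037 = 27.0270
μ = λ + 1/W = 25.46 + 27.0270 = 52.4870 per hr

Final: 52.4870 /hr


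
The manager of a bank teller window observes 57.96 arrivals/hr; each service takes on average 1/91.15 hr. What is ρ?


ρ = λ/μ = 57.96/91.15 = 0.6359

Final: 0.6359


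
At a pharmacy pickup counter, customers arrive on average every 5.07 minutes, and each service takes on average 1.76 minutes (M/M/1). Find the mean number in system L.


λ = 60/5.07 = 11.8343 /hr
μ = 60/1.76 = 34.0909 /hr
ρ = λ/μ = 11.8343/34.0909 = 0.3471
L = ρ/(1−ρ) = 0.3471/0.6529 = 0.5317

Final: 0.5317


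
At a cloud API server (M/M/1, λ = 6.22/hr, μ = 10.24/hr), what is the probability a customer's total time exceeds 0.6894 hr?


W ~ Exponential(μ−λ) for M/M/1.
μ − λ = 10.24 − 6.22 = 4.0200
P(W > t) = e^{−(μ−λ)t} = e^{−2.7714} = 0.062575

Final: 0.062575


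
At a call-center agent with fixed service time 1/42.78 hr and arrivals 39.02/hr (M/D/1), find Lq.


ρ = 39.02/42.78 = 0.9121
M/D/1: Lq = ρ²/(2(1−ρ)) = 0.8319/(2·0.08789) = 4.73278

Final: 4.73278


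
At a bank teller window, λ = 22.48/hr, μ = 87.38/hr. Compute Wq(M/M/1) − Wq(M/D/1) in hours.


ρ = 22.48/87.38 = 0.2573
Wq(M/M/1) = ρ/(μ−λ) = 0.2573/64.90 = 0.003964 hr
Wq(M/D/1) = ρ/(2(μ−λ)) = 0.001982 hr
Savings = 0.003964 − 0.001982 = 0.001982 hr

Final: 0.001982 hr


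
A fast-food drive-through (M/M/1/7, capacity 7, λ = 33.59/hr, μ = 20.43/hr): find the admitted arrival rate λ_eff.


ρ = 1.6442; P_K = (1−ρ)ρ^7/(1−ρ^8) = 0.399260
λ_eff = λ(1 − P_K) = 33.59·(1 − 0.399260) = 33.59·0.600740 = 20.1789 /hr

Final: 20.1789 /hr


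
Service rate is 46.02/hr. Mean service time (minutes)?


Mean service time = 1/μ = 1/46.02 hour = 0.02173 hour
In minutes: 0.02173 × 60 = 1.3038 min

Final: 1.3038 min


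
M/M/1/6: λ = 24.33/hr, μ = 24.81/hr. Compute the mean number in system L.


ρ = 24.33/24.81 = 0.9807
L = ρ[1 − (K+1)ρ^K + Kρ^(K+1)] / [(1−ρ)(1−ρ^(K+1))]
Numerator: 0.9807·(1 − 7·0.889390 + 6·0.872183) = 0.007225
Denominator: (0.01935)·(0.127817) = 0.002473
L = 0.007225/0.002473 = 2.9219

Final: 2.9219


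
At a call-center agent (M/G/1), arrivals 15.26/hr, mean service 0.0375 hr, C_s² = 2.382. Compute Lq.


ρ = λ·E[S] = 15.26·0.0375 = 0.5722
Lq = ρ²(1+C_s²)/(2(1−ρ)) = 0.3275·(1+2.382)/(2·0.4278)
= 0.3275·3.3820/0.8555 = 1.29457

Final: 1.29457


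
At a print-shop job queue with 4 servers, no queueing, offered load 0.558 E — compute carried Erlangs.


B(4,0.558) = 0.002313 (Erlang-B)
Carried load = a(1 − B) = 0.558·(1 − 0.002313) = 0.558·0.997687 = 0.5567 E

Final: 0.5567 Erlangs


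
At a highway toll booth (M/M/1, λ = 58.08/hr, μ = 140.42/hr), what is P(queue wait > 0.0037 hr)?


ρ = 58.08/140.42 = 0.4136
P(Wq > t) = ρ·e^{−(μ−λ)t} = 0.4136·e^{−0.3047}
= 0.4136·0.737376 = 0.304991

Final: 0.304991


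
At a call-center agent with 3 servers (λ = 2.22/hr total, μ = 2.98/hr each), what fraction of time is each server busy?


ρ = λ/(cμ) = 2.22/(3·2.98) = 2.22/8.94 = 0.2483

Final: 0.2483


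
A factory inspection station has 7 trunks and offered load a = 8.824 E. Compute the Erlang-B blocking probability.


B(c,a) = (a^c/c!) / Σ_{k=0}^{c} a^k/k!
a^7/7! = 826.471648
Σ terms (k=0..7): 1.00000 + 8.82400 + 38.93149 + 114.51048 + 252.61013 + 445.80635 + 655.63254 + 826.47165 = 2343.786636
B = 826.471648/2343.786636 = 0.352622

Final: 0.352622


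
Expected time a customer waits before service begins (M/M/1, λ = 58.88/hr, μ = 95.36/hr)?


ρ = 58.88/95.36 = 0.6174
Wq = ρ/(μ−λ) = 0.6174/(95.36 − 58.88) = 0.6174/36.48 = 0.01693 hr

Final: 0.01693 hr


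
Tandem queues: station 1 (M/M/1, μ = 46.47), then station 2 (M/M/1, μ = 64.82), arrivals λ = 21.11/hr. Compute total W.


Each node sees arrival rate λ = 21.11/hr (tandem ⇒ throughput preserved).
W₁ = 1/(μ₁−λ) = 1/(46.47−21.11) = 0.03943 hr
W₂ = 1/(μ₂−λ) = 1/(64.82−21.11) = 0.02288 hr
W_total = W₁ + W₂ = 0.03943 + 0.02288 = 0.06231 hr

Final: 0.06231 hr


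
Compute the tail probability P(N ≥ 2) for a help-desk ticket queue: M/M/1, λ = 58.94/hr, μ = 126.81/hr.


ρ = 58.94/126.81 = 0.4648
P(N ≥ n) = ρ^n = 0.4648^2 = 0.216030

Final: 0.216030


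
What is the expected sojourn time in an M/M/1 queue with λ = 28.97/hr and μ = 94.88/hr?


W = 1/(μ−λ) = 1/(94.88 − 28.97) = 1/65.91 = 0.01517 hr

Final: 0.01517 hr


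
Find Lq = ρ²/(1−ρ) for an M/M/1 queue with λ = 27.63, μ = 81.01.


ρ = 27.63/81.01 = 0.3411
Lq = ρ²/(1−ρ) = 0.1163/0.6589 = 0.1765

Final: 0.1765


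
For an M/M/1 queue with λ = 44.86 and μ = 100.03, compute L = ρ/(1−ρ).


ρ = λ/μ = 44.86/100.03 = 0.4485
L = ρ/(1−ρ) = 0.4485/(1 − 0.4485) = 0.4485/0.5515 = 0.8131

Final: 0.8131


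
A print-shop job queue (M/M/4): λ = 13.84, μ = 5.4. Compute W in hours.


a = 2.5630; ρ = 0.6407; P₀ = 0.068224
Lq = P₀·a^c·ρ/(c!(1−ρ)²) = 0.60892
Wq = Lq/λ = 0.60892/13.84 = 0.04400 hr
W = Wq + 1/μ = 0.04400 + 0.18519 = 0.22918 hr

Final: 0.22918 hr


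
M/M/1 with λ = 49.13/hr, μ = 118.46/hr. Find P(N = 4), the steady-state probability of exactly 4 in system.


ρ = 49.13/118.46 = 0.4147
P_n = (1−ρ)·ρ^n = (1 − 0.4147)·0.4147^4 = 0.5853·0.029587 = 0.017316

Final: 0.017316


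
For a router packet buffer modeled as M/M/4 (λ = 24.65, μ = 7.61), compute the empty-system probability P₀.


a = λ/μ = 24.65/7.61 = 3.2392; ρ = a/c = 0.8098
Σ_{k=0}^{3} a^k/k! (terms k=0..3) = 1.00000 + 3.23916 + 5.24608 + 5.66429 = 15.14953
Tail: a^4/(4!(1−ρ)) = 110.08523/(24·0.1902) = 24.11481
P₀ = 1/(15.14953 + 24.11481) = 1/39.26434 = 0.025468

Final: 0.025468


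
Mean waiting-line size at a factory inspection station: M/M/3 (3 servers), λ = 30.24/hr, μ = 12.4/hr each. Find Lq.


a = λ/μ = 2.4387; ρ = a/3 = 0.8129
P₀ = 0.051727
Lq = P₀·a^c·ρ / (c!·(1−ρ)²) = 0.051727·14.50375·0.8129/(6·0.03501)
= 2.90369

Final: 2.90369


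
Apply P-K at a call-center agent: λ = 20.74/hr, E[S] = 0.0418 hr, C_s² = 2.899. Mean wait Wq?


ρ = λ·E[S] = 20.74·0.0418 = 0.8669
E[S²] = E[S]²(1+C_s²) = 0.0418²·(1+2.899) = 0.006812
Wq = λ·E[S²]/(2(1−ρ)) = 20.74·0.006812/(2·0.1331) = 0.53090 hr

Final: 0.53090 hr


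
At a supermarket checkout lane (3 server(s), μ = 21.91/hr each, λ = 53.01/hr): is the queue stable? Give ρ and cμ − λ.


Total capacity cμ = 3·21.91 = 65.73/hr
ρ = λ/(cμ) = 53.01/65.73 = 0.8065
Stable ⇔ ρ < 1: YES
Spare capacity = cμ − λ = 65.73 − 53.01 = 12.72/hr

Final: ρ = 0.8065; stable; margin = 12.72/hr


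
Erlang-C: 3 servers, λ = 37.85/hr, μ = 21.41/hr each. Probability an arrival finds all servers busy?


a = λ/μ = 1.7679; ρ = a/3 = 0.5893
P₀ = 0.152145 (from M/M/c formula)
C(c,a) = [a^c/(c!(1−ρ))]·P₀ = [5.52520/(6·0.4107)]·0.152145
= 2.24212·0.152145 = 0.341129

Final: 0.341129


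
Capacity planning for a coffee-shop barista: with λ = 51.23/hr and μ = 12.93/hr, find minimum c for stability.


Stability requires cμ > λ ⇔ c > λ/μ.
λ/μ = 51.23/12.93 = 3.9621
Minimum integer c = ⌊3.9621⌋ + 1 = 4
Check: 4·12.93 = 51.72 > 51.23, while 3·12.93 = 38.79 ≤ 51.23

Final: 4 servers


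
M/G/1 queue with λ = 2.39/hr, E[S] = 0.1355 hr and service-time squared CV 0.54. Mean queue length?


ρ = λ·E[S] = 2.39·0.1355 = 0.3238
Lq = ρ²(1+C_s²)/(2(1−ρ)) = 0.1049·(1+0.54)/(2·0.6762)
= 0.1049·1.5400/1.3523 = 0.11943

Final: 0.11943


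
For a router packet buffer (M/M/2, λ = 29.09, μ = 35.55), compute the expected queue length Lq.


a = λ/μ = 0.8183; ρ = a/2 = 0.4091
P₀ = 0.419303
Lq = P₀·a^c·ρ / (c!·(1−ρ)²) = 0.419303·0.66959·0.4091/(2·0.34911)
= 0.16452

Final: 0.16452


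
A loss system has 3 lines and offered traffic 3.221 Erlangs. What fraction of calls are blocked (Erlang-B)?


B(c,a) = (a^c/c!) / Σ_{k=0}^{c} a^k/k!
a^3/3! = 5.569560
Σ terms (k=0..3): 1.00000 + 3.22100 + 5.18742 + 5.56956 = 14.977981
B = 5.569560/14.977981 = 0.371850

Final: 0.371850


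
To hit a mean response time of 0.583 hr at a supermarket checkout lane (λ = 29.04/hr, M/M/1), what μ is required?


W = 1/(μ−λ) ⇒ μ − λ = 1/W = 1/0.583 = 1.7153
μ = λ + 1/W = 29.04 + 1.7153 = 30.7553 per hr

Final: 30.7553 /hr


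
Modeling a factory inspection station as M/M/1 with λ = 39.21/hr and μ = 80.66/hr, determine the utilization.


ρ = λ/μ = 39.21/80.66 = 0.4861

Final: 0.4861


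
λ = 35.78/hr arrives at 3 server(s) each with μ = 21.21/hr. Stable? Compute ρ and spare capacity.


Total capacity cμ = 3·21.21 = 63.63/hr
ρ = λ/(cμ) = 35.78/63.63 = 0.5623
Stable ⇔ ρ < 1: YES
Spare capacity = cμ − λ = 63.63 − 35.78 = 27.85/hr

Final: ρ = 0.5623; stable; margin = 27.85/hr


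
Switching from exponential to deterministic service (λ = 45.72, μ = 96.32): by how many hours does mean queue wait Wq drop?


ρ = 45.72/96.32 = 0.4747
Wq(M/M/1) = ρ/(μ−λ) = 0.4747/50.60 = 0.009381 hr
Wq(M/D/1) = ρ/(2(μ−λ)) = 0.004690 hr
Savings = 0.009381 − 0.004690 = 0.004690 hr

Final: 0.004690 hr


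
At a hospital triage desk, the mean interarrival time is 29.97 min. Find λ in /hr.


λ = 1/(interarrival time) in consistent units.
1 hour = 60 min, so λ = 60/29.97 = 2.0020 per hour

Final: 2.0020 /hr


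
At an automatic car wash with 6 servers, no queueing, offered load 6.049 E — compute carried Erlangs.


B(6,6.049) = 0.268353 (Erlang-B)
Carried load = a(1 − B) = 6.049·(1 − 0.268353) = 6.049·0.731647 = 4.4257 E

Final: 4.4257 Erlangs


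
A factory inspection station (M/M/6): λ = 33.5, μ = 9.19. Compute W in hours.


a = 3.6453; ρ = 0.6075; P₀ = 0.024761
Lq = P₀·a^c·ρ/(c!(1−ρ)²) = 0.31828
Wq = Lq/λ = 0.31828/33.5 = 0.009501 hr
W = Wq + 1/μ = 0.009501 + 0.10881 = 0.11831 hr

Final: 0.11831 hr


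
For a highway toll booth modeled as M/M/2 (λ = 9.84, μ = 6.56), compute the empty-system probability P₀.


a = λ/μ = 9.84/6.56 = 1.5000; ρ = a/c = 0.7500
Σ_{k=0}^{1} a^k/k! (terms k=0..1) = 1.00000 + 1.50000 = 2.50000
Tail: a^2/(2!(1−ρ)) = 2.25000/(2·0.2500) = 4.50000
P₀ = 1/(2.50000 + 4.50000) = 1/7.00000 = 0.142857

Final: 0.142857


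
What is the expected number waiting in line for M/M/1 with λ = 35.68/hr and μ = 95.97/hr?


ρ = 35.68/95.97 = 0.3718
Lq = ρ²/(1−ρ) = 0.1382/0.6282 = 0.2200

Final: 0.2200


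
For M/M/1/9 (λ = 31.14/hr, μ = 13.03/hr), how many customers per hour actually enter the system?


ρ = 2.3899; P_K = (1−ρ)ρ^9/(1−ρ^10) = 0.581663
λ_eff = λ(1 − P_K) = 31.14·(1 − 0.581663) = 31.14·0.418337 = 13.0270 /hr

Final: 13.0270 /hr


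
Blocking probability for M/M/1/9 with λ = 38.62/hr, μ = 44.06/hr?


ρ = λ/μ = 38.62/44.06 = 0.8765
P_K = (1−ρ)ρ^K/(1−ρ^(K+1)) = (0.1235·0.305429)/(1 − 0.267718)
= 0.037711/0.732282 = 0.051497

Final: 0.051497


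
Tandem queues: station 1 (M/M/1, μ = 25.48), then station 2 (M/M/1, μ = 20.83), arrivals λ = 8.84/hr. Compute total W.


Each node sees arrival rate λ = 8.84/hr (tandem ⇒ throughput preserved).
W₁ = 1/(μ₁−λ) = 1/(25.48−8.84) = 0.06010 hr
W₂ = 1/(μ₂−λ) = 1/(20.83−8.84) = 0.08340 hr
W_total = W₁ + W₂ = 0.06010 + 0.08340 = 0.14350 hr

Final: 0.14350 hr


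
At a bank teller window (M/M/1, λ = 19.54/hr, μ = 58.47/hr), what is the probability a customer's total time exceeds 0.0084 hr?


W ~ Exponential(μ−λ) for M/M/1.
μ − λ = 58.47 − 19.54 = 38.9300
P(W > t) = e^{−(μ−λ)t} = e^{−0.3270} = 0.721075

Final: 0.721075


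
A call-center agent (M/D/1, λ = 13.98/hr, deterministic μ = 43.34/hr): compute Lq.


ρ = 13.98/43.34 = 0.3226
M/D/1: Lq = ρ²/(2(1−ρ)) = 0.1040/(2·0.6774) = 0.07680

Final: 0.07680


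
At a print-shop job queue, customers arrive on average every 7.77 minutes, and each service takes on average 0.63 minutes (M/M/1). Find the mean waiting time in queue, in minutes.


λ = 60/7.77 = 7.7220 /hr
μ = 60/0.63 = 95.2381 /hr
ρ = λ/μ = 7.7220/95.2381 = 0.08108
Wq = ρ/(μ−λ) = 0.08108/(95.2381−7.7220) = 0.0009265 hr
In minutes: 0.0009265·60 = 0.05559 min

Final: 0.05559 min


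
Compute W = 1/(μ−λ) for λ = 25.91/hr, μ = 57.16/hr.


W = 1/(μ−λ) = 1/(57.16 − 25.91) = 1/31.25 = 0.03200 hr

Final: 0.03200 hr


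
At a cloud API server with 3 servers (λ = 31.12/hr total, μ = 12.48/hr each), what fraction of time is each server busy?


ρ = λ/(cμ) = 31.12/(3·12.48) = 31.12/37.44 = 0.8312

Final: 0.8312


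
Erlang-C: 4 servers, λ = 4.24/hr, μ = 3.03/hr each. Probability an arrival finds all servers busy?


a = λ/μ = 1.3993; ρ = a/4 = 0.3498
P₀ = 0.245048 (from M/M/c formula)
C(c,a) = [a^c/(c!(1−ρ))]·P₀ = [3.83436/(24·0.6502)]·0.245048
= 0.24573·0.245048 = 0.060216

Final: 0.060216


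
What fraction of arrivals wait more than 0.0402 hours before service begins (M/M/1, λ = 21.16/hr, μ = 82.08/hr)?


ρ = 21.16/82.08 = 0.2578
P(Wq > t) = ρ·e^{−(μ−λ)t} = 0.2578·e^{−2.4490}
= 0.2578·0.086381 = 0.022269

Final: 0.022269


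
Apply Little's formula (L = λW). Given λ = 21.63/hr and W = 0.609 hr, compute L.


L = λW = 21.63·0.609 = 13.1727

Final: 13.1727


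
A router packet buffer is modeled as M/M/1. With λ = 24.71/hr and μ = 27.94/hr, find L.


ρ = λ/μ = 24.71/27.94 = 0.8844
L = ρ/(1−ρ) = 0.8844/(1 − 0.8844) = 0.8844/0.1156 = 7.6502

Final: 7.6502


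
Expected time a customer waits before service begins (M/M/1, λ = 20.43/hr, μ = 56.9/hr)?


ρ = 20.43/56.9 = 0.3591
Wq = ρ/(μ−λ) = 0.3591/(56.9 − 20.43) = 0.3591/36.47 = 0.009845 hr

Final: 0.009845 hr


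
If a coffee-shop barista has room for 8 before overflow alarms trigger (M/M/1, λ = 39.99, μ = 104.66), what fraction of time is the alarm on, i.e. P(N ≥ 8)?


ρ = 39.99/104.66 = 0.3821
P(N ≥ n) = ρ^n = 0.3821^8 = 0.0004543

Final: 0.0004543


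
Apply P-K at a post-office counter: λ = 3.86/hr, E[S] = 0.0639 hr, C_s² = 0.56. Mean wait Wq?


ρ = λ·E[S] = 3.86·0.0639 = 0.2467
E[S²] = E[S]²(1+C_s²) = 0.0639²·(1+0.56) = 0.006370
Wq = λ·E[S²]/(2(1−ρ)) = 3.86·0.006370/(2·0.7533) = 0.01632 hr

Final: 0.01632 hr


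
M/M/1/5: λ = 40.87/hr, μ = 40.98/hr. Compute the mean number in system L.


ρ = 40.87/40.98 = 0.9973
L = ρ[1 − (K+1)ρ^K + Kρ^(K+1)] / [(1−ρ)(1−ρ^(K+1))]
Numerator: 0.9973·(1 − 6·0.986651 + 5·0.984002) = 0.0001070
Denominator: (0.002684)·(0.015998) = 0.00004294
L = 0.0001070/0.00004294 = 2.4922

Final: 2.4922


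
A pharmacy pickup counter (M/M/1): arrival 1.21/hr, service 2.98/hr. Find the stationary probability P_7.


ρ = 1.21/2.98 = 0.4060
P_n = (1−ρ)·ρ^n = (1 − 0.4060)·0.4060^7 = 0.5940·0.001820 = 0.001081

Final: 0.001081


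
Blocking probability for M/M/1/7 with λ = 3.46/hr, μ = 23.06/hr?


ρ = λ/μ = 3.46/23.06 = 0.1500
P_K = (1−ρ)ρ^K/(1−ρ^(K+1)) = (0.8500·0.000001712)/(1 − 0.0000002569)
= 0.000001455/1.000000 = 0.000001455

Final: 0.000001455


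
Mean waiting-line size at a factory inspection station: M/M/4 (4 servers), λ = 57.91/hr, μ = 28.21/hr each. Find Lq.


a = λ/μ = 2.0528; ρ = a/4 = 0.5132
P₀ = 0.123128
Lq = P₀·a^c·ρ / (c!·(1−ρ)²) = 0.123128·17.75832·0.5132/(24·0.23697)
= 0.19731

Final: 0.19731


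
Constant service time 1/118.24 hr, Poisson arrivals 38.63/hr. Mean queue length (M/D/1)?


ρ = 38.63/118.24 = 0.3267
M/D/1: Lq = ρ²/(2(1−ρ)) = 0.1067/(2·0.6733) = 0.07927

Final: 0.07927


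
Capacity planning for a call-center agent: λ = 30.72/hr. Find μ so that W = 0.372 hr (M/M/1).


W = 1/(μ−λ) ⇒ μ − λ = 1/W = 1/0.372 = 2.6882
μ = λ + 1/W = 30.72 + 2.6882 = 33.4082 per hr

Final: 33.4082 /hr


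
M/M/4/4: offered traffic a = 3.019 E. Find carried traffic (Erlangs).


B(4,3.019) = 0.208218 (Erlang-B)
Carried load = a(1 − B) = 3.019·(1 − 0.208218) = 3.019·0.791782 = 2.3904 E

Final: 2.3904 Erlangs


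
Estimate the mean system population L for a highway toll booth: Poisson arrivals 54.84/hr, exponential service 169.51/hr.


ρ = λ/μ = 54.84/169.51 = 0.3235
L = ρ/(1−ρ) = 0.3235/(1 − 0.3235) = 0.3235/0.6765 = 0.4782

Final: 0.4782


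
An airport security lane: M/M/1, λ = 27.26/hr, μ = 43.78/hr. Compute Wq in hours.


ρ = 27.26/43.78 = 0.6227
Wq = ρ/(μ−λ) = 0.6227/(43.78 − 27.26) = 0.6227/16.52 = 0.03769 hr

Final: 0.03769 hr


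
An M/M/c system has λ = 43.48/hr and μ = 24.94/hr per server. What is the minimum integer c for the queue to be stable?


Stability requires cμ > λ ⇔ c > λ/μ.
λ/μ = 43.48/24.94 = 1.7434
Minimum integer c = ⌊1.7434⌋ + 1 = 2
Check: 2·24.94 = 49.88 > 43.48, while 1·24.94 = 24.94 ≤ 43.48

Final: 2 servers


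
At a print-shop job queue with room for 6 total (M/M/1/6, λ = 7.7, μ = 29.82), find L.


ρ = 7.7/29.82 = 0.2582
L = ρ[1 − (K+1)ρ^K + Kρ^(K+1)] / [(1−ρ)(1−ρ^(K+1))]
Numerator: 0.2582·(1 − 7·0.0002964 + 6·0.00007654) = 0.257799
Denominator: (0.7418)·(0.999923) = 0.741727
L = 0.257799/0.741727 = 0.3476

Final: 0.3476


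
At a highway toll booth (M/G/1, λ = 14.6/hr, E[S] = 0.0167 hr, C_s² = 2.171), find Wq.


ρ = λ·E[S] = 14.6·0.0167 = 0.2438
E[S²] = E[S]²(1+C_s²) = 0.0167²·(1+2.171) = 0.0008844
Wq = λ·E[S²]/(2(1−ρ)) = 14.6·0.0008844/(2·0.7562) = 0.008537 hr

Final: 0.008537 hr


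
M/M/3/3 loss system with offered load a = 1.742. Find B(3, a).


B(c,a) = (a^c/c!) / Σ_{k=0}^{c} a^k/k!
a^3/3! = 0.881035
Σ terms (k=0..3): 1.00000 + 1.74200 + 1.51728 + 0.88104 = 5.140317
B = 0.881035/5.140317 = 0.171397

Final: 0.171397


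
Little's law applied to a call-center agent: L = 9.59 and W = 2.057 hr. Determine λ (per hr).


λ = L/W = 9.59/2.057 = 4.6621 /hr

Final: 4.6621 /hr


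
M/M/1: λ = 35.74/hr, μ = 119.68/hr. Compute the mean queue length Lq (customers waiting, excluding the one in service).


ρ = 35.74/119.68 = 0.2986
Lq = ρ²/(1−ρ) = 0.08918/0.7014 = 0.1272

Final: 0.1272


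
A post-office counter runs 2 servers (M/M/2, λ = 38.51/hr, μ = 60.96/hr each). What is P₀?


a = λ/μ = 38.51/60.96 = 0.6317; ρ = a/c = 0.3159
Σ_{k=0}^{1} a^k/k! (terms k=0..1) = 1.00000 + 0.63173 = 1.63173
Tail: a^2/(2!(1−ρ)) = 0.39908/(2·0.6841) = 0.29166
P₀ = 1/(1.63173 + 0.29166) = 1/1.92339 = 0.519915

Final: 0.519915


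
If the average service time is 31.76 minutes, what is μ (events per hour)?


μ = 1/(service time) in consistent units.
1 hour = 60 min, so μ = 60/31.76 = 1.8892 per hour

Final: 1.8892 /hr


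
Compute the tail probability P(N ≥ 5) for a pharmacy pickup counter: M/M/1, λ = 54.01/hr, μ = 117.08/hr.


ρ = 54.01/117.08 = 0.4613
P(N ≥ n) = ρ^n = 0.4613^5 = 0.020891

Final: 0.020891


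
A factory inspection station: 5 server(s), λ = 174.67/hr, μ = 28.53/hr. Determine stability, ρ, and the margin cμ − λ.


Total capacity cμ = 5·28.53 = 142.65/hr
ρ = λ/(cμ) = 174.67/142.65 = 1.2245
Stable ⇔ ρ < 1: NO
Spare capacity = cμ − λ = 142.65 − 174.67 = -32.02/hr

Final: ρ = 1.2245; unstable; margin = -32.02/hr


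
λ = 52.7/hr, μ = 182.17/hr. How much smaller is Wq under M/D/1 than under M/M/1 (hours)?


ρ = 52.7/182.17 = 0.2893
Wq(M/M/1) = ρ/(μ−λ) = 0.2893/129.47 = 0.002234 hr
Wq(M/D/1) = ρ/(2(μ−λ)) = 0.001117 hr
Savings = 0.002234 − 0.001117 = 0.001117 hr

Final: 0.001117 hr


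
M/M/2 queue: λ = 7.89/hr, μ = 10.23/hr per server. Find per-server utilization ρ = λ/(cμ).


ρ = λ/(cμ) = 7.89/(2·10.23) = 7.89/20.46 = 0.3856

Final: 0.3856


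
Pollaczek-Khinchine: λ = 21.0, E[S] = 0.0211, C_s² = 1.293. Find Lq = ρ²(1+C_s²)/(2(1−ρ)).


ρ = λ·E[S] = 21.0·0.0211 = 0.4431
Lq = ρ²(1+C_s²)/(2(1−ρ)) = 0.1963·(1+1.293)/(2·0.5569)
= 0.1963·2.2930/1.1138 = 0.40420

Final: 0.40420


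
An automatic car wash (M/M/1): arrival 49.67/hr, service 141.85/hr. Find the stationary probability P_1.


ρ = 49.67/141.85 = 0.3502
P_n = (1−ρ)·ρ^n = (1 − 0.3502)·0.3502^1 = 0.6498·0.350159 = 0.227548

Final: 0.227548


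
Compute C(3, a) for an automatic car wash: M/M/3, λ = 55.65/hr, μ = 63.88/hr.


a = λ/μ = 0.8712; ρ = a/3 = 0.2904
P₀ = 0.415643 (from M/M/c formula)
C(c,a) = [a^c/(c!(1−ρ))]·P₀ = [0.66115/(6·0.7096)]·0.415643
= 0.15528·0.415643 = 0.064543

Final: 0.064543


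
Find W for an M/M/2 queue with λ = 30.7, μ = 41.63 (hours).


a = 0.7374; ρ = 0.3687; P₀ = 0.461214
Lq = P₀·a^c·ρ/(c!(1−ρ)²) = 0.11604
Wq = Lq/λ = 0.11604/30.7 = 0.003780 hr
W = Wq + 1/μ = 0.003780 + 0.02402 = 0.02780 hr

Final: 0.02780 hr


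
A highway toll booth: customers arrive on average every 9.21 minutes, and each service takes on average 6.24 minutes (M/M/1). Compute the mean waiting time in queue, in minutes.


λ = 60/9.21 = 6.5147 /hr
μ = 60/6.24 = 9.6154 /hr
ρ = λ/μ = 6.5147/9.6154 = 0.6775
Wq = ρ/(μ−λ) = 0.6775/(9.6154−6.5147) = 0.21851 hr
In minutes: 0.21851·60 = 13.110 min

Final: 13.110 min


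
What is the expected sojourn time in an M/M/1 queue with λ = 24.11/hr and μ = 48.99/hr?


W = 1/(μ−λ) = 1/(48.99 − 24.11) = 1/24.88 = 0.04019 hr

Final: 0.04019 hr


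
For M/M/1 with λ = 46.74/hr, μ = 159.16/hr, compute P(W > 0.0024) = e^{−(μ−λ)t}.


W ~ Exponential(μ−λ) for M/M/1.
μ − λ = 159.16 − 46.74 = 112.4200
P(W > t) = e^{−(μ−λ)t} = e^{−0.2698} = 0.763526

Final: 0.763526


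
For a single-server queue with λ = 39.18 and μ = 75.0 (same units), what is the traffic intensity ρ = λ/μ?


ρ = λ/μ = 39.18/75.0 = 0.5224

Final: 0.5224


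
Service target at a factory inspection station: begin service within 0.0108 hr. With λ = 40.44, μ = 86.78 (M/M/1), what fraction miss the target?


ρ = 40.44/86.78 = 0.4660
P(Wq > t) = ρ·e^{−(μ−λ)t} = 0.4660·e^{−0.5005}
= 0.4660·0.606244 = 0.282514

Final: 0.282514


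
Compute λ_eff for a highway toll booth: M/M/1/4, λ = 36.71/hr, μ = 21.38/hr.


ρ = 1.7170; P_K = (1−ρ)ρ^4/(1−ρ^5) = 0.447589
λ_eff = λ(1 − P_K) = 36.71·(1 − 0.447589) = 36.71·0.552411 = 20.2790 /hr

Final: 20.2790 /hr


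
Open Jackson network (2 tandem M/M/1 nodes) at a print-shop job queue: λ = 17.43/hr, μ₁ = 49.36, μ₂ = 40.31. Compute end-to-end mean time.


Each node sees arrival rate λ = 17.43/hr (tandem ⇒ throughput preserved).
W₁ = 1/(μ₁−λ) = 1/(49.36−17.43) = 0.03132 hr
W₂ = 1/(μ₂−λ) = 1/(40.31−17.43) = 0.04371 hr
W_total = W₁ + W₂ = 0.03132 + 0.04371 = 0.07502 hr

Final: 0.07502 hr


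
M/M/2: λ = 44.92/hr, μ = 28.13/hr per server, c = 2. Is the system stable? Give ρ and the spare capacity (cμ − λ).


Total capacity cμ = 2·28.13 = 56.26/hr
ρ = λ/(cμ) = 44.92/56.26 = 0.7984
Stable ⇔ ρ < 1: YES
Spare capacity = cμ − λ = 56.26 − 44.92 = 11.34/hr

Final: ρ = 0.7984; stable; margin = 11.34/hr


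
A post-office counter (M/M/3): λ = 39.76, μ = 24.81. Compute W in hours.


a = 1.6026; ρ = 0.5342; P₀ = 0.186589
Lq = P₀·a^c·ρ/(c!(1−ρ)²) = 0.31512
Wq = Lq/λ = 0.31512/39.76 = 0.007926 hr
W = Wq + 1/μ = 0.007926 + 0.04031 = 0.04823 hr

Final: 0.04823 hr


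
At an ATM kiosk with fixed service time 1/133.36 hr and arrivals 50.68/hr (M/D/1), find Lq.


ρ = 50.68/133.36 = 0.3800
M/D/1: Lq = ρ²/(2(1−ρ)) = 0.1444/(2·0.6200) = 0.11647

Final: 0.11647


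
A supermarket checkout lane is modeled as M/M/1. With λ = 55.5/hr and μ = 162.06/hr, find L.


ρ = λ/μ = 55.5/162.06 = 0.3425
L = ρ/(1−ρ) = 0.3425/(1 − 0.3425) = 0.3425/0.6575 = 0.5208

Final: 0.5208


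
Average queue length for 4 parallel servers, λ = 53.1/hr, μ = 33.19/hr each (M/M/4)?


a = λ/μ = 1.5999; ρ = a/4 = 0.4000
P₀ = 0.199316
Lq = P₀·a^c·ρ / (c!·(1−ρ)²) = 0.199316·6.55163·0.4000/(24·0.36004)
= 0.06045

Final: 0.06045


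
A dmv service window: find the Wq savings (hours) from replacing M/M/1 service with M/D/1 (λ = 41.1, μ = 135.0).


ρ = 41.1/135.0 = 0.3044
Wq(M/M/1) = ρ/(μ−λ) = 0.3044/93.90 = 0.003242 hr
Wq(M/D/1) = ρ/(2(μ−λ)) = 0.001621 hr
Savings = 0.003242 − 0.001621 = 0.001621 hr

Final: 0.001621 hr


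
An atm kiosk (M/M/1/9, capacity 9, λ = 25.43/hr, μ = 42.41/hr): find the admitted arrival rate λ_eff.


ρ = 0.5996; P_K = (1−ρ)ρ^9/(1−ρ^10) = 0.004036
λ_eff = λ(1 − P_K) = 25.43·(1 − 0.004036) = 25.43·0.995964 = 25.3274 /hr

Final: 25.3274 /hr


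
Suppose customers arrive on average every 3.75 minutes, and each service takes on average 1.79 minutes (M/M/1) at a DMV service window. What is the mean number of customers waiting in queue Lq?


λ = 60/3.75 = 16.0000 /hr
μ = 60/1.79 = 33.5196 /hr
ρ = λ/μ = 16.0000/33.5196 = 0.4773
Lq = ρ²/(1−ρ) = 0.2278/0.5227 = 0.4359

Final: 0.4359


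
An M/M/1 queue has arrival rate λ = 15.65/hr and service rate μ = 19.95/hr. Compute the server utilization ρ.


ρ = λ/μ = 15.65/19.95 = 0.7845

Final: 0.7845


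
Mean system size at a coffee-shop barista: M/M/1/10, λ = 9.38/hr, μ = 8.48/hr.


ρ = 9.38/8.48 = 1.1061
L = ρ[1 − (K+1)ρ^K + Kρ^(K+1)] / [(1−ρ)(1−ρ^(K+1))]
Numerator: 1.1061·(1 − 11·2.742015 + 10·3.033031) = 1.292120
Denominator: (-0.1061)·(-2.033031) = 0.215770
L = 1.292120/0.215770 = 5.9884

Final: 5.9884


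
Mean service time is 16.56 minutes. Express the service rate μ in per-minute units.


μ = 1/(service time) in consistent units.
1 minute = 1 min, so μ = 1/16.56 = 0.06039 per minute

Final: 0.06039 /min


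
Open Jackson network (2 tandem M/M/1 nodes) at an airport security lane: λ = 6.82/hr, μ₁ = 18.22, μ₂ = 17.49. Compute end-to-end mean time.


Each node sees arrival rate λ = 6.82/hr (tandem ⇒ throughput preserved).
W₁ = 1/(μ₁−λ) = 1/(18.22−6.82) = 0.08772 hr
W₂ = 1/(μ₂−λ) = 1/(17.49−6.82) = 0.09372 hr
W_total = W₁ + W₂ = 0.08772 + 0.09372 = 0.18144 hr

Final: 0.18144 hr


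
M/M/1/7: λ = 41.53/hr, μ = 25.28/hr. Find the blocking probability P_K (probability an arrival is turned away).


ρ = λ/μ = 41.53/25.28 = 1.6428
P_K = (1−ρ)ρ^K/(1−ρ^(K+1)) = (-0.6428·32.291932)/(1 − 53.049206)
= -20.757274/-52.049206 = 0.398801

Final: 0.398801


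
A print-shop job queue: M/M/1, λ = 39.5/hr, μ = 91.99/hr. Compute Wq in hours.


ρ = 39.5/91.99 = 0.4294
Wq = ρ/(μ−λ) = 0.4294/(91.99 − 39.5) = 0.4294/52.49 = 0.008181 hr

Final: 0.008181 hr


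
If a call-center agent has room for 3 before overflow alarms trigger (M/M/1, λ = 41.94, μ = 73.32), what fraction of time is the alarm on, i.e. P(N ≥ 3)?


ρ = 41.94/73.32 = 0.5720
P(N ≥ n) = ρ^n = 0.5720^3 = 0.187162

Final: 0.187162


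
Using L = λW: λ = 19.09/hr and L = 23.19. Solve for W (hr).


W = L/λ = 23.19/19.09 = 1.2148 hr

Final: 1.2148 hr


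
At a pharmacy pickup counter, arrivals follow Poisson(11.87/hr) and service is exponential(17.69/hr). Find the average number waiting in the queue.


ρ = 11.87/17.69 = 0.6710
Lq = ρ²/(1−ρ) = 0.4502/0.3290 = 1.3685

Final: 1.3685


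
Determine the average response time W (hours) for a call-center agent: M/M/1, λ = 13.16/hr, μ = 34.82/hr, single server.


W = 1/(μ−λ) = 1/(34.82 − 13.16) = 1/21.66 = 0.04617 hr

Final: 0.04617 hr


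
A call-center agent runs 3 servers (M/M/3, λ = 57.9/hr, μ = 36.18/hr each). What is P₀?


a = λ/μ = 57.9/36.18 = 1.6003; ρ = a/c = 0.5334
Σ_{k=0}^{2} a^k/k! (terms k=0..2) = 1.00000 + 1.60033 + 1.28053 = 3.88086
Tail: a^3/(3!(1−ρ)) = 4.09855/(6·0.4666) = 1.46411
P₀ = 1/(3.88086 + 1.46411) = 1/5.34498 = 0.187092

Final: 0.187092


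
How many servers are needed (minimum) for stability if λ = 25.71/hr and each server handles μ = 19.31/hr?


Stability requires cμ > λ ⇔ c > λ/μ.
λ/μ = 25.71/19.31 = 1.3314
Minimum integer c = ⌊1.3314⌋ + 1 = 2
Check: 2·19.31 = 38.62 > 25.71, while 1·19.31 = 19.31 ≤ 25.71

Final: 2 servers


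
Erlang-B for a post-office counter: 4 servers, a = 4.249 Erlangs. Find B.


B(c,a) = (a^c/c!) / Σ_{k=0}^{c} a^k/k!
a^4/4! = 13.581123
Σ terms (k=0..4): 1.00000 + 4.24900 + 9.02700 + 12.78524 + 13.58112 = 40.642365
B = 13.581123/40.642365 = 0.334162

Final: 0.334162


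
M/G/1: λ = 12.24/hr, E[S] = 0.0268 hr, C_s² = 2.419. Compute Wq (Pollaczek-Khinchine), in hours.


ρ = λ·E[S] = 12.24·0.0268 = 0.3280
E[S²] = E[S]²(1+C_s²) = 0.0268²·(1+2.419) = 0.002456
Wq = λ·E[S²]/(2(1−ρ)) = 12.24·0.002456/(2·0.6720) = 0.02237 hr

Final: 0.02237 hr


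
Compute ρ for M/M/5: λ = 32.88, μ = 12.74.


ρ = λ/(cμ) = 32.88/(5·12.74) = 32.88/63.70 = 0.5162

Final: 0.5162


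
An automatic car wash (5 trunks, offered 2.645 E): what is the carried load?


B(5,2.645) = 0.080839 (Erlang-B)
Carried load = a(1 − B) = 2.645·(1 − 0.080839) = 2.645·0.919161 = 2.4312 E

Final: 2.4312 Erlangs


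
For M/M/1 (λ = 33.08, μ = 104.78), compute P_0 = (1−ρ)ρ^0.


ρ = 33.08/104.78 = 0.3157
P_n = (1−ρ)·ρ^n = (1 − 0.3157)·0.3157^0 = 0.6843·1.000000 = 0.684291

Final: 0.684291


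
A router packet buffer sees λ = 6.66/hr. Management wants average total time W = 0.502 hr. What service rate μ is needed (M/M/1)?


W = 1/(μ−λ) ⇒ μ − λ = 1/W = 1/0.502 = 1.9920
μ = λ + 1/W = 6.66 + 1.9920 = 8.6520 per hr

Final: 8.6520 /hr


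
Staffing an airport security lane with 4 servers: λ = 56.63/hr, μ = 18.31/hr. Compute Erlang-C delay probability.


a = λ/μ = 3.0928; ρ = a/4 = 0.7732
P₀ = 0.032661 (from M/M/c formula)
C(c,a) = [a^c/(c!(1−ρ))]·P₀ = [91.50248/(24·0.2268)]·0.032661
= 16.81126·0.032661 = 0.549068

Final: 0.549068


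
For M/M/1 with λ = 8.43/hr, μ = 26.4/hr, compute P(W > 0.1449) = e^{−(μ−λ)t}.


W ~ Exponential(μ−λ) for M/M/1.
μ − λ = 26.4 − 8.43 = 17.9700
P(W > t) = e^{−(μ−λ)t} = e^{−2.6039} = 0.073988

Final: 0.073988


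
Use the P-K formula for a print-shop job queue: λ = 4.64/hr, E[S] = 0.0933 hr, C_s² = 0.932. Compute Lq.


ρ = λ·E[S] = 4.64·0.0933 = 0.4329
Lq = ρ²(1+C_s²)/(2(1−ρ)) = 0.1874·(1+0.932)/(2·0.5671)
= 0.1874·1.9320/1.1342 = 0.31925

Final: 0.31925


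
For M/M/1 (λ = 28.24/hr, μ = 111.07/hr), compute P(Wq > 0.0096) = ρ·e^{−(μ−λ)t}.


ρ = 28.24/111.07 = 0.2543
P(Wq > t) = ρ·e^{−(μ−λ)t} = 0.2543·e^{−0.7952}
= 0.2543·0.451505 = 0.114797

Final: 0.114797


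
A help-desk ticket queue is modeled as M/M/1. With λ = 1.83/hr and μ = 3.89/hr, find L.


ρ = λ/μ = 1.83/3.89 = 0.4704
L = ρ/(1−ρ) = 0.4704/(1 − 0.4704) = 0.4704/0.5296 = 0.8883

Final: 0.8883


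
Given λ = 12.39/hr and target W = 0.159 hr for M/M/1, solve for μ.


W = 1/(μ−λ) ⇒ μ − λ = 1/W = 1/0.159 = 6.2893
μ = λ + 1/W = 12.39 + 6.2893 = 18.6793 per hr

Final: 18.6793 /hr


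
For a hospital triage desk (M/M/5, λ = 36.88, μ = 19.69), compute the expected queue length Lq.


a = λ/μ = 1.8730; ρ = a/5 = 0.3746
P₀ = 0.152851
Lq = P₀·a^c·ρ / (c!·(1−ρ)²) = 0.152851·23.05292·0.3746/(120·0.39112)
= 0.02812

Final: 0.02812


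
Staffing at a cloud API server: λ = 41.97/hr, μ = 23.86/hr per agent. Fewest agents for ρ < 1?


Stability requires cμ > λ ⇔ c > λ/μ.
λ/μ = 41.97/23.86 = 1.7590
Minimum integer c = ⌊1.7590⌋ + 1 = 2
Check: 2·23.86 = 47.72 > 41.97, while 1·23.86 = 23.86 ≤ 41.97

Final: 2 servers


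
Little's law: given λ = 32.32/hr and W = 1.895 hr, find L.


L = λW = 32.32·1.895 = 61.2464

Final: 61.2464


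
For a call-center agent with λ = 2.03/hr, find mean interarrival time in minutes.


Mean interarrival time = 1/λ = 1/2.03 hour = 0.49261 hour
In minutes: 0.49261 × 60 = 29.5567 min

Final: 29.5567 min


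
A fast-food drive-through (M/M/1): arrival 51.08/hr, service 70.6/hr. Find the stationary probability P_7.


ρ = 51.08/70.6 = 0.7235
P_n = (1−ρ)·ρ^n = (1 − 0.7235)·0.7235^7 = 0.2765·0.103782 = 0.028694

Final: 0.028694


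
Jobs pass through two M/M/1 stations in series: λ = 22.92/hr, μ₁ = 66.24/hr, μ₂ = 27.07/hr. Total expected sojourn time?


Each node sees arrival rate λ = 22.92/hr (tandem ⇒ throughput preserved).
W₁ = 1/(μ₁−λ) = 1/(66.24−22.92) = 0.02308 hr
W₂ = 1/(μ₂−λ) = 1/(27.07−22.92) = 0.24096 hr
W_total = W₁ + W₂ = 0.02308 + 0.24096 = 0.26405 hr

Final: 0.26405 hr


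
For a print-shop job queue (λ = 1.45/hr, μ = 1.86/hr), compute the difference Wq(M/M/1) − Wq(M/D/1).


ρ = 1.45/1.86 = 0.7796
Wq(M/M/1) = ρ/(μ−λ) = 0.7796/0.4100 = 1.90139 hr
Wq(M/D/1) = ρ/(2(μ−λ)) = 0.95069 hr
Savings = 1.90139 − 0.95069 = 0.95069 hr

Final: 0.95069 hr


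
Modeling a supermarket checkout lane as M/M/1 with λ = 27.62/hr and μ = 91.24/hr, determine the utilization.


ρ = λ/μ = 27.62/91.24 = 0.3027

Final: 0.3027


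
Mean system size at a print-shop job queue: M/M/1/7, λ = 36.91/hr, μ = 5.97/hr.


ρ = 36.91/5.97 = 6.1826
L = ρ[1 − (K+1)ρ^K + Kρ^(K+1)] / [(1−ρ)(1−ρ^(K+1))]
Numerator: 6.1826·(1 − 8·345293.178349 + 7·2134802.548221) = 75311692.058765
Denominator: (-5.1826)·(-2134801.548221) = 11063778.878050
L = 75311692.058765/11063778.878050 = 6.8070

Final: 6.8070


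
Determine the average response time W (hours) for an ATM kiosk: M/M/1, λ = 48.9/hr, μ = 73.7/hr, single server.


W = 1/(μ−λ) = 1/(73.7 − 48.9) = 1/24.80 = 0.04032 hr

Final: 0.04032 hr


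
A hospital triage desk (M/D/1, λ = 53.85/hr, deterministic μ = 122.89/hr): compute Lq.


ρ = 53.85/122.89 = 0.4382
M/D/1: Lq = ρ²/(2(1−ρ)) = 0.1920/(2·0.5618) = 0.17089

Final: 0.17089


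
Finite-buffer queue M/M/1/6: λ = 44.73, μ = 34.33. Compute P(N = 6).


ρ = λ/μ = 44.73/34.33 = 1.3029
P_K = (1−ρ)ρ^K/(1−ρ^(K+1)) = (-0.3029·4.892722)/(1 − 6.374934)
= -1.482211/-5.374934 = 0.275764

Final: 0.275764


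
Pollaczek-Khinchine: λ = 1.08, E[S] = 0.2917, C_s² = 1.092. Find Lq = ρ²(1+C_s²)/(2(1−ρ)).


ρ = λ·E[S] = 1.08·0.2917 = 0.3150
Lq = ρ²(1+C_s²)/(2(1−ρ)) = 0.09925·(1+1.092)/(2·0.6850)
= 0.09925·2.0920/1.3699 = 0.15156

Final: 0.15156


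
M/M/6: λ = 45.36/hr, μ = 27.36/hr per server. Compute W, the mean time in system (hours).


a = 1.6579; ρ = 0.2763; P₀ = 0.190451
Lq = P₀·a^c·ρ/(c!(1−ρ)²) = 0.002898
Wq = Lq/λ = 0.002898/45.36 = 0.00006389 hr
W = Wq + 1/μ = 0.00006389 + 0.03655 = 0.03661 hr

Final: 0.03661 hr


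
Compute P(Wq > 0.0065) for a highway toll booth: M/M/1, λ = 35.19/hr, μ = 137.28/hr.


ρ = 35.19/137.28 = 0.2563
P(Wq > t) = ρ·e^{−(μ−λ)t} = 0.2563·e^{−0.6636}
= 0.2563·0.515002 = 0.132014

Final: 0.132014


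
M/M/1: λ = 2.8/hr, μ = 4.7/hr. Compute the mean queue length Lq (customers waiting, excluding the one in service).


ρ = 2.8/4.7 = 0.5957
Lq = ρ²/(1−ρ) = 0.3549/0.4043 = 0.8779

Final: 0.8779


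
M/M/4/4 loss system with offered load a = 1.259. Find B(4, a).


B(c,a) = (a^c/c!) / Σ_{k=0}^{c} a^k/k!
a^4/4! = 0.104687
Σ terms (k=0..4): 1.00000 + 1.25900 + 0.79254 + 0.33260 + 0.10469 = 3.488830
B = 0.104687/3.488830 = 0.030006

Final: 0.030006


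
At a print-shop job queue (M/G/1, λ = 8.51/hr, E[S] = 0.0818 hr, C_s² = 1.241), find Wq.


ρ = λ·E[S] = 8.51·0.0818 = 0.6961
E[S²] = E[S]²(1+C_s²) = 0.0818²·(1+1.241) = 0.014995
Wq = λ·E[S²]/(2(1−ρ)) = 8.51·0.014995/(2·0.3039) = 0.20996 hr

Final: 0.20996 hr


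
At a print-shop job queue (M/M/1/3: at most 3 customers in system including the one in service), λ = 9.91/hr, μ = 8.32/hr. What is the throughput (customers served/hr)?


ρ = 1.1911; P_K = (1−ρ)ρ^3/(1−ρ^4) = 0.318860
λ_eff = λ(1 − P_K) = 9.91·(1 − 0.318860) = 9.91·0.681140 = 6.7501 /hr

Final: 6.7501 /hr


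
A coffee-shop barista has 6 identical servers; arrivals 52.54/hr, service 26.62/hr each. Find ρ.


ρ = λ/(cμ) = 52.54/(6·26.62) = 52.54/159.72 = 0.3290

Final: 0.3290


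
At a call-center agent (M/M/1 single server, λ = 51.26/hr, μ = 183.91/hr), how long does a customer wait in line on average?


ρ = 51.26/183.91 = 0.2787
Wq = ρ/(μ−λ) = 0.2787/(183.91 − 51.26) = 0.2787/132.65 = 0.002101 hr

Final: 0.002101 hr


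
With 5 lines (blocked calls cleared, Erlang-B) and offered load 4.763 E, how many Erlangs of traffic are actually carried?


B(5,4.763) = 0.265340 (Erlang-B)
Carried load = a(1 − B) = 4.763·(1 − 0.265340) = 4.763·0.734660 = 3.4992 E

Final: 3.4992 Erlangs


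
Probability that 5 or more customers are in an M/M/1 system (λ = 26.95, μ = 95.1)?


ρ = 26.95/95.1 = 0.2834
P(N ≥ n) = ρ^n = 0.2834^5 = 0.001828

Final: 0.001828


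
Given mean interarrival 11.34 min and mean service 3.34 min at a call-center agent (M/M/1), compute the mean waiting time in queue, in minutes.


λ = 60/11.34 = 5.2910 /hr
μ = 60/3.34 = 17.9641 /hr
ρ = λ/μ = 5.2910/17.9641 = 0.2945
Wq = ρ/(μ−λ) = 0.2945/(17.9641−5.2910) = 0.02324 hr
In minutes: 0.02324·60 = 1.394 min

Final: 1.394 min


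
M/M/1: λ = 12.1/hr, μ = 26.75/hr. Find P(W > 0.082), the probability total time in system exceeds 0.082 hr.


W ~ Exponential(μ−λ) for M/M/1.
μ − λ = 26.75 − 12.1 = 14.6500
P(W > t) = e^{−(μ−λ)t} = e^{−1.2013} = 0.300803

Final: 0.300803


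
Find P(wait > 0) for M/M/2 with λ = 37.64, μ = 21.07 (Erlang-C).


a = λ/μ = 1.7864; ρ = a/2 = 0.8932
P₀ = 0.056405 (from M/M/c formula)
C(c,a) = [a^c/(c!(1−ρ))]·P₀ = [3.19132/(2·0.1068)]·0.056405
= 14.94246·0.056405 = 0.842831

Final: 0.842831


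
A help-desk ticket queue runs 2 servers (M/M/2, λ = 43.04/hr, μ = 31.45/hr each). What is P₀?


a = λ/μ = 43.04/31.45 = 1.3685; ρ = a/c = 0.6843
Σ_{k=0}^{1} a^k/k! (terms k=0..1) = 1.00000 + 1.36852 = 2.36852
Tail: a^2/(2!(1−ρ)) = 1.87285/(2·0.3157) = 2.96582
P₀ = 1/(2.36852 + 2.96582) = 1/5.33434 = 0.187465

Final: 0.187465


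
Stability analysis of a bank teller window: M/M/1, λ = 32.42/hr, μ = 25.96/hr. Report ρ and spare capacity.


Total capacity cμ = 1·25.96 = 25.96/hr
ρ = λ/(cμ) = 32.42/25.96 = 1.2488
Stable ⇔ ρ < 1: NO
Spare capacity = cμ − λ = 25.96 − 32.42 = -6.46/hr

Final: ρ = 1.2488; unstable; margin = -6.46/hr


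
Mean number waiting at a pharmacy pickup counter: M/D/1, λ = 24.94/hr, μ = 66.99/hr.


ρ = 24.94/66.99 = 0.3723
M/D/1: Lq = ρ²/(2(1−ρ)) = 0.1386/(2·0.6277) = 0.11040

Final: 0.11040


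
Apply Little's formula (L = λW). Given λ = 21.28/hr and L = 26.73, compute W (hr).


W = L/λ = 26.73/21.28 = 1.2561 hr

Final: 1.2561 hr


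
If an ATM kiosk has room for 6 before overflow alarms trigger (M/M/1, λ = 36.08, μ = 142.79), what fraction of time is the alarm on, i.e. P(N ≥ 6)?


ρ = 36.08/142.79 = 0.2527
P(N ≥ n) = ρ^n = 0.2527^6 = 0.0002603

Final: 0.0002603
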